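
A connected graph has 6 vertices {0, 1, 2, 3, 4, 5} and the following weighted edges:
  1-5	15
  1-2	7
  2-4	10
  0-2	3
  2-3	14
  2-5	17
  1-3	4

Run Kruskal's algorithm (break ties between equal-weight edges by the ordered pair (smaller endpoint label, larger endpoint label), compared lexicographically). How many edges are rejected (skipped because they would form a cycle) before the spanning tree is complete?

1

Kruskal: consider edges lightest-first.
0-2 (3): add. Components now {0,2} {1} {3} {4} {5}
1-3 (4): add. Components now {0,2} {1,3} {4} {5}
1-2 (7): add. Components now {0,1,2,3} {4} {5}
2-4 (10): add. Components now {0,1,2,3,4} {5}
2-3 (14): skip — 2 and 3 already connected.
1-5 (15): add. Components now {0,1,2,3,4,5}
Edges rejected before the tree was complete: 1.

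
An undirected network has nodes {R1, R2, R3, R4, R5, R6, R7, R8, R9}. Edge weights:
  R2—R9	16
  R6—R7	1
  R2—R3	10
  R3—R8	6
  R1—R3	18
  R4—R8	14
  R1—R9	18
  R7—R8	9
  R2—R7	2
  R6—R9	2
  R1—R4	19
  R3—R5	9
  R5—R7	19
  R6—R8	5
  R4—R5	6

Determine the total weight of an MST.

Grow the tree from R2 using Prim:
Step 1: cheapest edge leaving the tree is R2—R7 (2); add R7.
Step 2: cheapest edge leaving the tree is R6—R7 (1); add R6.
Step 3: cheapest edge leaving the tree is R6—R9 (2); add R9.
Step 4: cheapest edge leaving the tree is R6—R8 (5); add R8.
Step 5: cheapest edge leaving the tree is R3—R8 (6); add R3.
Step 6: cheapest edge leaving the tree is R3—R5 (9); add R5.
Step 7: cheapest edge leaving the tree is R4—R5 (6); add R4.
Step 8: cheapest edge leaving the tree is R1—R3 (18); add R1.
MST edges: R2—R7, R6—R7, R6—R9, R6—R8, R3—R8, R3—R5, R4—R5, R1—R3; total weight 2+1+2+5+6+9+6+18 = 49.

49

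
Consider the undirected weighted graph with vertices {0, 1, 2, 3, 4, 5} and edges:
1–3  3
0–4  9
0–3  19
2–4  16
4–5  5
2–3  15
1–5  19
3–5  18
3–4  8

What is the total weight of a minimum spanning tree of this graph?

40

Prim's algorithm from 4:
Step 1: cheapest edge leaving the tree is 4–5 (5); add 5.
Step 2: cheapest edge leaving the tree is 3–4 (8); add 3.
Step 3: cheapest edge leaving the tree is 1–3 (3); add 1.
Step 4: cheapest edge leaving the tree is 0–4 (9); add 0.
Step 5: cheapest edge leaving the tree is 2–3 (15); add 2.
MST edges: 4–5, 3–4, 1–3, 0–4, 2–3; total weight 5+8+3+9+15 = 40.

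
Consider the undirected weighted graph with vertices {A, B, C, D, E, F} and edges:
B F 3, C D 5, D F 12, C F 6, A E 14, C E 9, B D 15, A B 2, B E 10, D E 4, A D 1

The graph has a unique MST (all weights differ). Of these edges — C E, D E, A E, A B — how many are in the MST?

Kruskal: consider edges lightest-first.
A D (1): add. Components now {A,D} {B} {C} {E} {F}
A B (2): add. Components now {A,B,D} {C} {E} {F}
B F (3): add. Components now {A,B,D,F} {C} {E}
D E (4): add. Components now {A,B,D,E,F} {C}
C D (5): add. Components now {A,B,C,D,E,F}
MST edge set: {A D, A B, B F, D E, C D}.
Of the listed edges, {D E, A B} are in the MST → 2.

2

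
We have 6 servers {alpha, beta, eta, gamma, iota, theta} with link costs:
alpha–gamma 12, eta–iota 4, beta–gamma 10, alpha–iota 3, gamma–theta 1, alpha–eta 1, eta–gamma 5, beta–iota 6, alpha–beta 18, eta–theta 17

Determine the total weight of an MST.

16

Prim, starting at eta.
Step 1: frontier [alpha–eta 1, eta–iota 4, eta–gamma 5, eta–theta 17] → take alpha–eta (1); add alpha.
Step 2: frontier [alpha–iota 3, alpha–gamma 12, alpha–beta 18, eta–iota 4, eta–gamma 5, eta–theta 17] → take alpha–iota (3); add iota.
Step 3: frontier [alpha–gamma 12, alpha–beta 18, eta–gamma 5, eta–theta 17, beta–iota 6] → take eta–gamma (5); add gamma.
Step 4: frontier [alpha–beta 18, eta–theta 17, gamma–theta 1, beta–gamma 10, beta–iota 6] → take gamma–theta (1); add theta.
Step 5: frontier [alpha–beta 18, beta–gamma 10, beta–iota 6] → take beta–iota (6); add beta.
MST edges: alpha–eta, alpha–iota, eta–gamma, gamma–theta, beta–iota; total weight 1+3+5+1+6 = 16.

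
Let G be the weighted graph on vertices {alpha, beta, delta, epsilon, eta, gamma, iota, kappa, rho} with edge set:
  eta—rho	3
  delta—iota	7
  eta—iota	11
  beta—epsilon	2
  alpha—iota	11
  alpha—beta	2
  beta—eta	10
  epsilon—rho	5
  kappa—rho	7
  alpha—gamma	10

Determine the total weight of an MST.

Grow the tree from eta using Prim:
Step 1: cheapest edge leaving the tree is eta—rho (3); add rho.
Step 2: cheapest edge leaving the tree is epsilon—rho (5); add epsilon.
Step 3: cheapest edge leaving the tree is beta—epsilon (2); add beta.
Step 4: cheapest edge leaving the tree is alpha—beta (2); add alpha.
Step 5: cheapest edge leaving the tree is kappa—rho (7); add kappa.
Step 6: cheapest edge leaving the tree is alpha—gamma (10); add gamma.
Step 7: cheapest edge leaving the tree is alpha—iota (11); add iota.
Step 8: cheapest edge leaving the tree is delta—iota (7); add delta.
MST edges: eta—rho, epsilon—rho, beta—epsilon, alpha—beta, kappa—rho, alpha—gamma, alpha—iota, delta—iota; total weight 3+5+2+2+7+10+11+7 = 47.

47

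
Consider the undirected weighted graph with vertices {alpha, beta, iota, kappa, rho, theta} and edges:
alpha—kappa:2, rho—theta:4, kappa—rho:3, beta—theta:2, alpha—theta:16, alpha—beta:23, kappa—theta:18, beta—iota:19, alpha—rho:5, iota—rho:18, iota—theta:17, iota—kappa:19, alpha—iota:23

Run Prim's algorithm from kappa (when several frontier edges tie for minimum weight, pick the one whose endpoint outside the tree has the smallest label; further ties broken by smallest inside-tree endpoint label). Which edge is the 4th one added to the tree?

Grow the tree from kappa using Prim:
Step 1: frontier [alpha—kappa 2, kappa—rho 3, kappa—theta 18, iota—kappa 19] → take alpha—kappa (2); add alpha.
Step 2: frontier [alpha—rho 5, alpha—theta 16, alpha—beta 23, alpha—iota 23, kappa—rho 3, kappa—theta 18, iota—kappa 19] → take kappa—rho (3); add rho.
Step 3: frontier [alpha—theta 16, alpha—beta 23, alpha—iota 23, kappa—theta 18, iota—kappa 19, rho—theta 4, iota—rho 18] → take rho—theta (4); add theta.
Step 4: frontier [alpha—beta 23, alpha—iota 23, iota—kappa 19, iota—rho 18, beta—theta 2, iota—theta 17] → take beta—theta (2); add beta.
Step 5: frontier [alpha—iota 23, beta—iota 19, iota—kappa 19, iota—rho 18, iota—theta 17] → take iota—theta (17); add iota.
The 4th edge added is beta—theta.

beta-theta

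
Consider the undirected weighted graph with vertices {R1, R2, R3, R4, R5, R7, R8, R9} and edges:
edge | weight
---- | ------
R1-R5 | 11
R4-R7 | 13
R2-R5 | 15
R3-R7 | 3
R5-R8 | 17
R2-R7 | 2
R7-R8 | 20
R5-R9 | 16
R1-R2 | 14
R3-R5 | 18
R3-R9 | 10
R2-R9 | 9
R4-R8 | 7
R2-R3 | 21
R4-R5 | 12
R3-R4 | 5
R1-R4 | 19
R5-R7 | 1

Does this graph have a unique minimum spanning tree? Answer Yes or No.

Yes

Kruskal: consider edges lightest-first.
R5-R7 (1): add — endpoints in different components.
R2-R7 (2): add — endpoints in different components.
R3-R7 (3): add — endpoints in different components.
R3-R4 (5): add — endpoints in different components.
R4-R8 (7): add — endpoints in different components.
R2-R9 (9): add — endpoints in different components.
R3-R9 (10): skip — R3 and R9 already connected.
R1-R5 (11): add — endpoints in different components.
Every non-tree edge has weight strictly greater than the heaviest edge on the tree path between its endpoints, so the MST is unique.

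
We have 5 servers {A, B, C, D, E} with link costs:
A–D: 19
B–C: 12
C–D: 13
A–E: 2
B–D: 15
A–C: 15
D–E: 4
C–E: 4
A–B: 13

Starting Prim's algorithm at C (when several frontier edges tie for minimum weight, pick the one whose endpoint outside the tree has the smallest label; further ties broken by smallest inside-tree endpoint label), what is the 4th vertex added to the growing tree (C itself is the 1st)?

Prim, starting at C.
Step 1: frontier [C–E 4, B–C 12, C–D 13, A–C 15] → take C–E (4); add E.
Step 2: frontier [B–C 12, C–D 13, A–C 15, A–E 2, D–E 4] → take A–E (2); add A.
Step 3: frontier [A–B 13, A–D 19, B–C 12, C–D 13, D–E 4] → take D–E (4); add D.
Step 4: frontier [A–B 13, B–C 12, B–D 15] → take B–C (12); add B.
Vertex order: C, E, A, D, B. The 4th vertex is D.

D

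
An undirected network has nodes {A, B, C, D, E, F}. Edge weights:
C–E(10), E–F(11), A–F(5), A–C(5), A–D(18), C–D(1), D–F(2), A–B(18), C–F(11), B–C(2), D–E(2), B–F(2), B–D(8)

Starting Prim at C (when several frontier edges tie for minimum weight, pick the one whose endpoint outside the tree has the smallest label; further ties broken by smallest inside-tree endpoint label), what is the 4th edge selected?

B-F

Grow the tree from C using Prim:
Step 1: frontier [C–D 1, B–C 2, A–C 5, C–E 10, C–F 11] → take C–D (1); add D.
Step 2: frontier [B–C 2, A–C 5, C–E 10, C–F 11, D–E 2, D–F 2, B–D 8, A–D 18] → take B–C (2); add B.
Step 3: frontier [B–F 2, A–B 18, A–C 5, C–E 10, C–F 11, D–E 2, D–F 2, A–D 18] → take D–E (2); add E.
Step 4: frontier [B–F 2, A–B 18, A–C 5, C–F 11, D–F 2, A–D 18, E–F 11] → take B–F (2); add F.
Step 5: frontier [A–B 18, A–C 5, A–D 18, A–F 5] → take A–C (5); add A.
The 4th edge added is B–F.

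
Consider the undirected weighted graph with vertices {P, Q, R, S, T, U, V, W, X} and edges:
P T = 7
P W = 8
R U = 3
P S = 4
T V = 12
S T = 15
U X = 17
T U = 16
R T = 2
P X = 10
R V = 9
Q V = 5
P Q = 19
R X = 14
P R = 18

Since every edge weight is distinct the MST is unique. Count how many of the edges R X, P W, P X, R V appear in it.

Kruskal: consider edges lightest-first.
R T (2): add — endpoints in different components.
R U (3): add — endpoints in different components.
P S (4): add — endpoints in different components.
Q V (5): add — endpoints in different components.
P T (7): add — endpoints in different components.
P W (8): add — endpoints in different components.
R V (9): add — endpoints in different components.
P X (10): add — endpoints in different components.
MST edge set: {R T, R U, P S, Q V, P T, P W, R V, P X}.
Of the listed edges, {P W, P X, R V} are in the MST → 3.

3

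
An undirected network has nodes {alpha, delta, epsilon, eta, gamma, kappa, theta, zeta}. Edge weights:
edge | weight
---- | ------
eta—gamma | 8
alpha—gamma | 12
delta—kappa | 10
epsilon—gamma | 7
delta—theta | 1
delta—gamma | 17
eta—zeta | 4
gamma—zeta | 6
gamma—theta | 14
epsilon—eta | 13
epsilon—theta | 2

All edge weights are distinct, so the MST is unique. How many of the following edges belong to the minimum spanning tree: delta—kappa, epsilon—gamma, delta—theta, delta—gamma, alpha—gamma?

4

Kruskal: consider edges lightest-first.
delta—theta (1): add — endpoints in different components.
epsilon—theta (2): add — endpoints in different components.
eta—zeta (4): add — endpoints in different components.
gamma—zeta (6): add — endpoints in different components.
epsilon—gamma (7): add — endpoints in different components.
eta—gamma (8): skip — eta and gamma already connected.
delta—kappa (10): add — endpoints in different components.
alpha—gamma (12): add — endpoints in different components.
MST edge set: {delta—theta, epsilon—theta, eta—zeta, gamma—zeta, epsilon—gamma, delta—kappa, alpha—gamma}.
Of the listed edges, {delta—kappa, epsilon—gamma, delta—theta, alpha—gamma} are in the MST → 4.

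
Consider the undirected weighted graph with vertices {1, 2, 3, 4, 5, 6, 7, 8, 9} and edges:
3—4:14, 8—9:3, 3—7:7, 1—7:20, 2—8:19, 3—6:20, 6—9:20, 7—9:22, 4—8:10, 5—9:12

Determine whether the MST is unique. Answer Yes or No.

Kruskal: consider edges lightest-first.
8—9 (3): add — endpoints in different components.
3—7 (7): add — endpoints in different components.
4—8 (10): add — endpoints in different components.
5—9 (12): add — endpoints in different components.
3—4 (14): add — endpoints in different components.
2—8 (19): add — endpoints in different components.
1—7 (20): add — endpoints in different components.
3—6 (20): add — endpoints in different components.
Non-tree edge 6—9 has weight 20, equal to the heaviest edge on its tree cycle — swapping gives another MST of the same weight. Not unique.

No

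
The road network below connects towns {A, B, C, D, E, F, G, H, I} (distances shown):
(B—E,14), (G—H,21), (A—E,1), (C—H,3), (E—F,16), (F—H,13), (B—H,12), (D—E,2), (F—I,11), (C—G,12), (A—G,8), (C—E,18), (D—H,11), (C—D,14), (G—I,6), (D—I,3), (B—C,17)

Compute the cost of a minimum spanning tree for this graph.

49

Prim, starting at E.
Step 1: cheapest edge leaving the tree is A—E (1); add A.
Step 2: cheapest edge leaving the tree is D—E (2); add D.
Step 3: cheapest edge leaving the tree is D—I (3); add I.
Step 4: cheapest edge leaving the tree is G—I (6); add G.
Step 5: cheapest edge leaving the tree is F—I (11); add F.
Step 6: cheapest edge leaving the tree is D—H (11); add H.
Step 7: cheapest edge leaving the tree is C—H (3); add C.
Step 8: cheapest edge leaving the tree is B—H (12); add B.
MST edges: A—E, D—E, D—I, G—I, F—I, D—H, C—H, B—H; total weight 1+2+3+6+11+11+3+12 = 49.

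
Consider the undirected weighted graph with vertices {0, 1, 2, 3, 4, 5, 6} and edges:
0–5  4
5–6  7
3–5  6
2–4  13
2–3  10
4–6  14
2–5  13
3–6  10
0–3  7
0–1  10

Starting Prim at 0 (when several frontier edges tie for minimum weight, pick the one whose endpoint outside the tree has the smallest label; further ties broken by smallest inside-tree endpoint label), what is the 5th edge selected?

2-3

Prim, starting at 0.
Step 1: cheapest edge leaving the tree is 0–5 (4); add 5.
Step 2: cheapest edge leaving the tree is 3–5 (6); add 3.
Step 3: cheapest edge leaving the tree is 5–6 (7); add 6.
Step 4: cheapest edge leaving the tree is 0–1 (10); add 1.
Step 5: cheapest edge leaving the tree is 2–3 (10); add 2.
Step 6: cheapest edge leaving the tree is 2–4 (13); add 4.
The 5th edge added is 2–3.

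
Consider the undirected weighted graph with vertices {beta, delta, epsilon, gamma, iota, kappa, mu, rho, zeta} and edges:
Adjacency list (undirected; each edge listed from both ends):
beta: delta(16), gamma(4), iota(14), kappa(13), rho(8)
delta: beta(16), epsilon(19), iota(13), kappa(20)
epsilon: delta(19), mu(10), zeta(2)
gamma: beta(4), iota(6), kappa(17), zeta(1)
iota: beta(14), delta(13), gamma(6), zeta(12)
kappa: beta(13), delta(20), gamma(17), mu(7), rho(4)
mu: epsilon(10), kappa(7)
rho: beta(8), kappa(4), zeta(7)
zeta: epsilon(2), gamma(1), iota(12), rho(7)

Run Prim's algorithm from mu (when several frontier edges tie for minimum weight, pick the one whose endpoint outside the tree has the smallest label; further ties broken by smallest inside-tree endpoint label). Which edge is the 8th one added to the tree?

delta-iota

Grow the tree from mu using Prim:
Step 1: cheapest edge leaving the tree is kappa—mu (7); add kappa.
Step 2: cheapest edge leaving the tree is kappa—rho (4); add rho.
Step 3: cheapest edge leaving the tree is rho—zeta (7); add zeta.
Step 4: cheapest edge leaving the tree is gamma—zeta (1); add gamma.
Step 5: cheapest edge leaving the tree is epsilon—zeta (2); add epsilon.
Step 6: cheapest edge leaving the tree is beta—gamma (4); add beta.
Step 7: cheapest edge leaving the tree is gamma—iota (6); add iota.
Step 8: cheapest edge leaving the tree is delta—iota (13); add delta.
The 8th edge added is delta—iota.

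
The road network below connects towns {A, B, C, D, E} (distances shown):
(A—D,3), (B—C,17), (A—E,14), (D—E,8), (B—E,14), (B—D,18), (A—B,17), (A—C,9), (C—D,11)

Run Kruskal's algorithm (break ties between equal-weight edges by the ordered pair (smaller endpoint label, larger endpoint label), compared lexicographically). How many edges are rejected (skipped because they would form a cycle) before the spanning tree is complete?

Kruskal's algorithm — process edges by increasing weight (ties by edge label):
A—D (3): add. Components now {A,D} {B} {C} {E}
D—E (8): add. Components now {A,D,E} {B} {C}
A—C (9): add. Components now {A,C,D,E} {B}
C—D (11): skip — C and D already connected.
A—E (14): skip — A and E already connected.
B—E (14): add. Components now {A,B,C,D,E}
Edges rejected before the tree was complete: 2.

2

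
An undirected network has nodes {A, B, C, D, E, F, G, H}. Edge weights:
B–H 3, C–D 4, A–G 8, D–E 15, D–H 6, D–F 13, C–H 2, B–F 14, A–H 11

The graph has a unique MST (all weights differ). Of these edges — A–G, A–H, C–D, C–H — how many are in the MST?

4

Kruskal: consider edges lightest-first.
C–H (2): add — endpoints in different components.
B–H (3): add — endpoints in different components.
C–D (4): add — endpoints in different components.
D–H (6): skip — D and H already connected.
A–G (8): add — endpoints in different components.
A–H (11): add — endpoints in different components.
D–F (13): add — endpoints in different components.
B–F (14): skip — B and F already connected.
D–E (15): add — endpoints in different components.
MST edge set: {C–H, B–H, C–D, A–G, A–H, D–F, D–E}.
Of the listed edges, {A–G, A–H, C–D, C–H} are in the MST → 4.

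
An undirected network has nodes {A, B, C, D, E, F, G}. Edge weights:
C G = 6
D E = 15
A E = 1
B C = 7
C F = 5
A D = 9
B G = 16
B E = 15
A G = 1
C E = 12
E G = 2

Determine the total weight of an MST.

Kruskal: consider edges lightest-first.
A E (1): add. Components now {A,E} {B} {C} {D} {F} {G}
A G (1): add. Components now {A,E,G} {B} {C} {D} {F}
E G (2): skip — E and G already connected.
C F (5): add. Components now {A,E,G} {B} {C,F} {D}
C G (6): add. Components now {A,C,E,F,G} {B} {D}
B C (7): add. Components now {A,B,C,E,F,G} {D}
A D (9): add. Components now {A,B,C,D,E,F,G}
MST edges: A E, A G, C F, C G, B C, A D; total weight 1+1+5+6+7+9 = 29.

29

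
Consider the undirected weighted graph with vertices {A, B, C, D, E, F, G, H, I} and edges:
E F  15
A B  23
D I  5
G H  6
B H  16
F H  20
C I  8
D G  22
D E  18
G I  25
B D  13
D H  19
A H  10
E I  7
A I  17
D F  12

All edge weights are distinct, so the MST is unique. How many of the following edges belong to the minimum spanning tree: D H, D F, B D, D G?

2

Sort edges by weight, then run Kruskal:
D I (5): add — endpoints in different components.
G H (6): add — endpoints in different components.
E I (7): add — endpoints in different components.
C I (8): add — endpoints in different components.
A H (10): add — endpoints in different components.
D F (12): add — endpoints in different components.
B D (13): add — endpoints in different components.
E F (15): skip — E and F already connected.
B H (16): add — endpoints in different components.
MST edge set: {D I, G H, E I, C I, A H, D F, B D, B H}.
Of the listed edges, {D F, B D} are in the MST → 2.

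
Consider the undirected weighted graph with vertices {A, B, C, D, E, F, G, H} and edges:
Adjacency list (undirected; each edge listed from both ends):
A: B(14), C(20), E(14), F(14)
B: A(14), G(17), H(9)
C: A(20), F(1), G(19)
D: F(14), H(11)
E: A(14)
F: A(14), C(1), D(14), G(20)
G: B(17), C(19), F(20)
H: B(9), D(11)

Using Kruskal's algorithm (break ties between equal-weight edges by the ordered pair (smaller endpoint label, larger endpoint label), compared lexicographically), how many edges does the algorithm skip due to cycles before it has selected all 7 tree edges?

1

Sort edges by weight, then run Kruskal:
C—F (1): add — endpoints in different components.
B—H (9): add — endpoints in different components.
D—H (11): add — endpoints in different components.
A—B (14): add — endpoints in different components.
A—E (14): add — endpoints in different components.
A—F (14): add — endpoints in different components.
D—F (14): skip — D and F already connected.
B—G (17): add — endpoints in different components.
Edges rejected before the tree was complete: 1.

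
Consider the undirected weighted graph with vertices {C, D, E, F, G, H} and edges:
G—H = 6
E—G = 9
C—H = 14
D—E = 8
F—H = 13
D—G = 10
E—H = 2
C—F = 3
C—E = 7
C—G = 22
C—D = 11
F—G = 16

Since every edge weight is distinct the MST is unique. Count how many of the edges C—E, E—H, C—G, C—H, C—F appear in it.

3

Kruskal: consider edges lightest-first.
E—H (2): add — endpoints in different components.
C—F (3): add — endpoints in different components.
G—H (6): add — endpoints in different components.
C—E (7): add — endpoints in different components.
D—E (8): add — endpoints in different components.
MST edge set: {E—H, C—F, G—H, C—E, D—E}.
Of the listed edges, {C—E, E—H, C—F} are in the MST → 3.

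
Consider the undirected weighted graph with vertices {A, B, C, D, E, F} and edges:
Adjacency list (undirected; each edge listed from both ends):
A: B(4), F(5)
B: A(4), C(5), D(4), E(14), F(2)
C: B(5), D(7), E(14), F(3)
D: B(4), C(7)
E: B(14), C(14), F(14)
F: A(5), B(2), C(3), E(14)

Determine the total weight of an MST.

Prim's algorithm from B:
Step 1: cheapest edge leaving the tree is B F (2); add F.
Step 2: cheapest edge leaving the tree is C F (3); add C.
Step 3: cheapest edge leaving the tree is A B (4); add A.
Step 4: cheapest edge leaving the tree is B D (4); add D.
Step 5: cheapest edge leaving the tree is B E (14); add E.
MST edges: B F, C F, A B, B D, B E; total weight 2+3+4+4+14 = 27.

27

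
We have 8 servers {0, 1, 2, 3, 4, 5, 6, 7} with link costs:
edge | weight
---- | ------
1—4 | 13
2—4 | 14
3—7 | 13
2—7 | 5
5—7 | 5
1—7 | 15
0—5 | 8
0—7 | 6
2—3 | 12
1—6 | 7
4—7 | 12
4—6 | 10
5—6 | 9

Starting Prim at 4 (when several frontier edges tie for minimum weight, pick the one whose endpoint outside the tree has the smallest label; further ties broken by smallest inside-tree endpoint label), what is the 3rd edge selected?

Grow the tree from 4 using Prim:
Step 1: frontier [4—6 10, 4—7 12, 1—4 13, 2—4 14] → take 4—6 (10); add 6.
Step 2: frontier [4—7 12, 1—4 13, 2—4 14, 1—6 7, 5—6 9] → take 1—6 (7); add 1.
Step 3: frontier [1—7 15, 4—7 12, 2—4 14, 5—6 9] → take 5—6 (9); add 5.
Step 4: frontier [1—7 15, 4—7 12, 2—4 14, 5—7 5, 0—5 8] → take 5—7 (5); add 7.
Step 5: frontier [2—4 14, 0—5 8, 2—7 5, 0—7 6, 3—7 13] → take 2—7 (5); add 2.
Step 6: frontier [2—3 12, 0—5 8, 0—7 6, 3—7 13] → take 0—7 (6); add 0.
Step 7: frontier [2—3 12, 3—7 13] → take 2—3 (12); add 3.
The 3rd edge added is 5—6.

5-6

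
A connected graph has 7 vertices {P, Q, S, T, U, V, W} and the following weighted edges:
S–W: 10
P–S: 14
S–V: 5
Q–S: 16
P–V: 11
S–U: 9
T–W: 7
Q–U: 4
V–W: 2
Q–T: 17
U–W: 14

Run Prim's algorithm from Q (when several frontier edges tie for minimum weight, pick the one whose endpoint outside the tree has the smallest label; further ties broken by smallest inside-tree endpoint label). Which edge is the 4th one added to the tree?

Prim, starting at Q.
Step 1: frontier [Q–U 4, Q–S 16, Q–T 17] → take Q–U (4); add U.
Step 2: frontier [Q–S 16, Q–T 17, S–U 9, U–W 14] → take S–U (9); add S.
Step 3: frontier [Q–T 17, S–V 5, S–W 10, P–S 14, U–W 14] → take S–V (5); add V.
Step 4: frontier [Q–T 17, S–W 10, P–S 14, U–W 14, V–W 2, P–V 11] → take V–W (2); add W.
Step 5: frontier [Q–T 17, P–S 14, P–V 11, T–W 7] → take T–W (7); add T.
Step 6: frontier [P–S 14, P–V 11] → take P–V (11); add P.
The 4th edge added is V–W.

V-W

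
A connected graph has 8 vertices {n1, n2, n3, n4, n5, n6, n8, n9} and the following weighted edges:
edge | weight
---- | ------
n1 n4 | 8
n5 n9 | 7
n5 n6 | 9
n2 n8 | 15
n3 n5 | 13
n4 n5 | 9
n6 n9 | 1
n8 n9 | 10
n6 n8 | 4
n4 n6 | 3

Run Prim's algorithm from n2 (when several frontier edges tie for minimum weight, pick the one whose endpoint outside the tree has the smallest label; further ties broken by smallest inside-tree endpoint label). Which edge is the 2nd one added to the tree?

Grow the tree from n2 using Prim:
Step 1: cheapest edge leaving the tree is n2 n8 (15); add n8.
Step 2: cheapest edge leaving the tree is n6 n8 (4); add n6.
Step 3: cheapest edge leaving the tree is n6 n9 (1); add n9.
Step 4: cheapest edge leaving the tree is n4 n6 (3); add n4.
Step 5: cheapest edge leaving the tree is n5 n9 (7); add n5.
Step 6: cheapest edge leaving the tree is n1 n4 (8); add n1.
Step 7: cheapest edge leaving the tree is n3 n5 (13); add n3.
The 2nd edge added is n6 n8.

n6-n8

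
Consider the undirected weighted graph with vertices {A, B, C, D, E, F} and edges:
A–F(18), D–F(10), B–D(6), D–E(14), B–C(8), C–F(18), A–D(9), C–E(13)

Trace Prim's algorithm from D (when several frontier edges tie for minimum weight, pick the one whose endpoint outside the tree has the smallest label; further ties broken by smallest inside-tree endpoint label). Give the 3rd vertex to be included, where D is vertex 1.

Prim, starting at D.
Step 1: cheapest edge leaving the tree is B–D (6); add B.
Step 2: cheapest edge leaving the tree is B–C (8); add C.
Step 3: cheapest edge leaving the tree is A–D (9); add A.
Step 4: cheapest edge leaving the tree is D–F (10); add F.
Step 5: cheapest edge leaving the tree is C–E (13); add E.
Vertex order: D, B, C, A, F, E. The 3rd vertex is C.

C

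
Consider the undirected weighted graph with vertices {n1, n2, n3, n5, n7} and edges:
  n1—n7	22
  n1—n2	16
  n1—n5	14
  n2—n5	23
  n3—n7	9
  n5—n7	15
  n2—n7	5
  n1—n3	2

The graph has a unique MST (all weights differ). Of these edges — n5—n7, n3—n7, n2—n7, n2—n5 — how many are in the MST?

2

Sort edges by weight, then run Kruskal:
n1—n3 (2): add — endpoints in different components.
n2—n7 (5): add — endpoints in different components.
n3—n7 (9): add — endpoints in different components.
n1—n5 (14): add — endpoints in different components.
MST edge set: {n1—n3, n2—n7, n3—n7, n1—n5}.
Of the listed edges, {n3—n7, n2—n7} are in the MST → 2.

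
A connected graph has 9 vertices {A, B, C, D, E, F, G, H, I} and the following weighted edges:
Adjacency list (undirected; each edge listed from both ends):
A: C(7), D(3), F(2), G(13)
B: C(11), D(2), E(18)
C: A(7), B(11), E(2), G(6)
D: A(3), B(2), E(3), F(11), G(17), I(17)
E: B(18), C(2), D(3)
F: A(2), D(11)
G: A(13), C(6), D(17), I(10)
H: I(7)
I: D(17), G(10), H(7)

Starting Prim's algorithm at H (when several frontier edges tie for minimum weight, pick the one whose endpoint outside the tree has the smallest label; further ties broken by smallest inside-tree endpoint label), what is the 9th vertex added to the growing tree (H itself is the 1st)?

F

Prim, starting at H.
Step 1: cheapest edge leaving the tree is H I (7); add I.
Step 2: cheapest edge leaving the tree is G I (10); add G.
Step 3: cheapest edge leaving the tree is C G (6); add C.
Step 4: cheapest edge leaving the tree is C E (2); add E.
Step 5: cheapest edge leaving the tree is D E (3); add D.
Step 6: cheapest edge leaving the tree is B D (2); add B.
Step 7: cheapest edge leaving the tree is A D (3); add A.
Step 8: cheapest edge leaving the tree is A F (2); add F.
Vertex order: H, I, G, C, E, D, B, A, F. The 9th vertex is F.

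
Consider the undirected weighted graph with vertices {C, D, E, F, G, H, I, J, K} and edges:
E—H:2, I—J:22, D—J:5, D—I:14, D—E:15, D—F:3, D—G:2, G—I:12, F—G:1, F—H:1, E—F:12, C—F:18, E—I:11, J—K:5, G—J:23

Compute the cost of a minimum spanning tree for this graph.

45

Prim's algorithm from C:
Step 1: cheapest edge leaving the tree is C—F (18); add F.
Step 2: cheapest edge leaving the tree is F—G (1); add G.
Step 3: cheapest edge leaving the tree is F—H (1); add H.
Step 4: cheapest edge leaving the tree is D—G (2); add D.
Step 5: cheapest edge leaving the tree is E—H (2); add E.
Step 6: cheapest edge leaving the tree is D—J (5); add J.
Step 7: cheapest edge leaving the tree is J—K (5); add K.
Step 8: cheapest edge leaving the tree is E—I (11); add I.
MST edges: C—F, F—G, F—H, D—G, E—H, D—J, J—K, E—I; total weight 18+1+1+2+2+5+5+11 = 45.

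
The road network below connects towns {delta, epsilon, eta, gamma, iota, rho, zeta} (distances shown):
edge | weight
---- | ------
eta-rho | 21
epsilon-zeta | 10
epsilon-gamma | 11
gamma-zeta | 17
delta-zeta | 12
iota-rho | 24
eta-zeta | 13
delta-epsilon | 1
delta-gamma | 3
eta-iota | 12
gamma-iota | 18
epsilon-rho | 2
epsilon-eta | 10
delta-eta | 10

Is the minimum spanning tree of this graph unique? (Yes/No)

Sort edges by weight, then run Kruskal:
delta-epsilon (1): add — endpoints in different components.
epsilon-rho (2): add — endpoints in different components.
delta-gamma (3): add — endpoints in different components.
delta-eta (10): add — endpoints in different components.
epsilon-eta (10): skip — eta and epsilon already connected.
epsilon-zeta (10): add — endpoints in different components.
epsilon-gamma (11): skip — gamma and epsilon already connected.
delta-zeta (12): skip — delta and zeta already connected.
eta-iota (12): add — endpoints in different components.
Non-tree edge epsilon-eta has weight 10, equal to the heaviest edge on its tree cycle — swapping gives another MST of the same weight. Not unique.

No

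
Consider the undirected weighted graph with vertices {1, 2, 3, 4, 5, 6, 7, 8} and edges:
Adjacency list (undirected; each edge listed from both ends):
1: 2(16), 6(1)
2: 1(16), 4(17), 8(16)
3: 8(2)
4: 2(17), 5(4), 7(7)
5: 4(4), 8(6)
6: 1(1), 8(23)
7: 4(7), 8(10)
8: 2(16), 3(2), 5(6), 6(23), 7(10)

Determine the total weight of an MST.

Kruskal's algorithm — process edges by increasing weight (ties by edge label):
1–6 (1): add — endpoints in different components.
3–8 (2): add — endpoints in different components.
4–5 (4): add — endpoints in different components.
5–8 (6): add — endpoints in different components.
4–7 (7): add — endpoints in different components.
7–8 (10): skip — 7 and 8 already connected.
1–2 (16): add — endpoints in different components.
2–8 (16): add — endpoints in different components.
MST edges: 1–6, 3–8, 4–5, 5–8, 4–7, 1–2, 2–8; total weight 1+2+4+6+7+16+16 = 52.

52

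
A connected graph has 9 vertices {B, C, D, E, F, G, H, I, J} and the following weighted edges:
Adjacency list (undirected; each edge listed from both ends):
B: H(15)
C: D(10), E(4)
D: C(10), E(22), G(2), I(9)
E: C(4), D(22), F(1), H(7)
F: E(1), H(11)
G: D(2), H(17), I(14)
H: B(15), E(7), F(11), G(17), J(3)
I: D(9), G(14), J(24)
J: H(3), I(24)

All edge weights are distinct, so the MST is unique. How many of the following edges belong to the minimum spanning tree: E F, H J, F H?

2

Kruskal: consider edges lightest-first.
E F (1): add — endpoints in different components.
D G (2): add — endpoints in different components.
H J (3): add — endpoints in different components.
C E (4): add — endpoints in different components.
E H (7): add — endpoints in different components.
D I (9): add — endpoints in different components.
C D (10): add — endpoints in different components.
F H (11): skip — F and H already connected.
G I (14): skip — G and I already connected.
B H (15): add — endpoints in different components.
MST edge set: {E F, D G, H J, C E, E H, D I, C D, B H}.
Of the listed edges, {E F, H J} are in the MST → 2.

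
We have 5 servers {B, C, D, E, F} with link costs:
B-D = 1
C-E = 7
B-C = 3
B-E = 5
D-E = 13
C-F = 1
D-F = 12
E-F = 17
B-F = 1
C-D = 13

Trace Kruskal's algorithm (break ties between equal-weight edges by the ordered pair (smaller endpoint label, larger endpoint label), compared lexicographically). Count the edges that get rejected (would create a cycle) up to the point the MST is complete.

1

Kruskal's algorithm — process edges by increasing weight (ties by edge label):
B-D (1): add — endpoints in different components.
B-F (1): add — endpoints in different components.
C-F (1): add — endpoints in different components.
B-C (3): skip — B and C already connected.
B-E (5): add — endpoints in different components.
Edges rejected before the tree was complete: 1.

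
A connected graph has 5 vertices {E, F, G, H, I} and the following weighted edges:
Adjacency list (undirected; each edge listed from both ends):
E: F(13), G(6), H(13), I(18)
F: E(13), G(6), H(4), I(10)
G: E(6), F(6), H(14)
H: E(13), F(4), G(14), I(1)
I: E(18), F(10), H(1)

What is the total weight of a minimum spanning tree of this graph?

Prim, starting at F.
Step 1: cheapest edge leaving the tree is F–H (4); add H.
Step 2: cheapest edge leaving the tree is H–I (1); add I.
Step 3: cheapest edge leaving the tree is F–G (6); add G.
Step 4: cheapest edge leaving the tree is E–G (6); add E.
MST edges: F–H, H–I, F–G, E–G; total weight 4+1+6+6 = 17.

17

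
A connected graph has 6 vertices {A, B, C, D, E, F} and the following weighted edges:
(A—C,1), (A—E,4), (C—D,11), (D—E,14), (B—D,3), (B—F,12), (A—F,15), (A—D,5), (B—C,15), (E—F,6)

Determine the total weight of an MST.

19

Prim, starting at C.
Step 1: cheapest edge leaving the tree is A—C (1); add A.
Step 2: cheapest edge leaving the tree is A—E (4); add E.
Step 3: cheapest edge leaving the tree is A—D (5); add D.
Step 4: cheapest edge leaving the tree is B—D (3); add B.
Step 5: cheapest edge leaving the tree is E—F (6); add F.
MST edges: A—C, A—E, A—D, B—D, E—F; total weight 1+4+5+3+6 = 19.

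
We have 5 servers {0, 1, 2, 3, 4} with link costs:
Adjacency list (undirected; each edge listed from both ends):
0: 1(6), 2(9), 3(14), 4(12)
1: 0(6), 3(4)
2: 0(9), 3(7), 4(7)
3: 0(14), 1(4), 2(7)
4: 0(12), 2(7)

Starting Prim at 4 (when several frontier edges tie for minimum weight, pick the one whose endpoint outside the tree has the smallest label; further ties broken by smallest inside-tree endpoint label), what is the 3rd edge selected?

Prim, starting at 4.
Step 1: cheapest edge leaving the tree is 2—4 (7); add 2.
Step 2: cheapest edge leaving the tree is 2—3 (7); add 3.
Step 3: cheapest edge leaving the tree is 1—3 (4); add 1.
Step 4: cheapest edge leaving the tree is 0—1 (6); add 0.
The 3rd edge added is 1—3.

1-3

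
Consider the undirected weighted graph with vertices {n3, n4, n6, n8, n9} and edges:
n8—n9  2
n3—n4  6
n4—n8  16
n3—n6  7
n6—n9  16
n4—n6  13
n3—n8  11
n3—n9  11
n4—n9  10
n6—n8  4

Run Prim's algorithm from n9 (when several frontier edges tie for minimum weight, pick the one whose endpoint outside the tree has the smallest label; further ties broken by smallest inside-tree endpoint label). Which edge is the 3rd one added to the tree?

Grow the tree from n9 using Prim:
Step 1: frontier [n8—n9 2, n4—n9 10, n3—n9 11, n6—n9 16] → take n8—n9 (2); add n8.
Step 2: frontier [n6—n8 4, n3—n8 11, n4—n8 16, n4—n9 10, n3—n9 11, n6—n9 16] → take n6—n8 (4); add n6.
Step 3: frontier [n3—n6 7, n4—n6 13, n3—n8 11, n4—n8 16, n4—n9 10, n3—n9 11] → take n3—n6 (7); add n3.
Step 4: frontier [n3—n4 6, n4—n6 13, n4—n8 16, n4—n9 10] → take n3—n4 (6); add n4.
The 3rd edge added is n3—n6.

n3-n6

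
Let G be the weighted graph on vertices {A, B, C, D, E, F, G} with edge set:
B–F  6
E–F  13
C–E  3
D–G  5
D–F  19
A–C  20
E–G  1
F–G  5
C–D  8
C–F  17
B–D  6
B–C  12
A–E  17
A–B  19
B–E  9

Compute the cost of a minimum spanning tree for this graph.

37

Prim's algorithm from E:
Step 1: cheapest edge leaving the tree is E–G (1); add G.
Step 2: cheapest edge leaving the tree is C–E (3); add C.
Step 3: cheapest edge leaving the tree is D–G (5); add D.
Step 4: cheapest edge leaving the tree is F–G (5); add F.
Step 5: cheapest edge leaving the tree is B–D (6); add B.
Step 6: cheapest edge leaving the tree is A–E (17); add A.
MST edges: E–G, C–E, D–G, F–G, B–D, A–E; total weight 1+3+5+5+6+17 = 37.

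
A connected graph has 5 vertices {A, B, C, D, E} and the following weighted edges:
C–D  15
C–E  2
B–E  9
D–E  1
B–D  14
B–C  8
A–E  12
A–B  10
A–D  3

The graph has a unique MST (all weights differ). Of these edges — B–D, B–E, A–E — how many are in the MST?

0

Sort edges by weight, then run Kruskal:
D–E (1): add — endpoints in different components.
C–E (2): add — endpoints in different components.
A–D (3): add — endpoints in different components.
B–C (8): add — endpoints in different components.
MST edge set: {D–E, C–E, A–D, B–C}.
Of the listed edges, {} are in the MST → 0.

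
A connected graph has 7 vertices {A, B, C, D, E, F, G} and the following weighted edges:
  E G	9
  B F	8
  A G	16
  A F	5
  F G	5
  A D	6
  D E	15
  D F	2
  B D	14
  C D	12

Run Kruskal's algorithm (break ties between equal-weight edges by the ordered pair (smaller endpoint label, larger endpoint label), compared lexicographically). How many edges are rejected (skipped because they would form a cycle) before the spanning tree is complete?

1

Sort edges by weight, then run Kruskal:
D F (2): add. Components now {A} {B} {C} {D,F} {E} {G}
A F (5): add. Components now {A,D,F} {B} {C} {E} {G}
F G (5): add. Components now {A,D,F,G} {B} {C} {E}
A D (6): skip — A and D already connected.
B F (8): add. Components now {A,B,D,F,G} {C} {E}
E G (9): add. Components now {A,B,D,E,F,G} {C}
C D (12): add. Components now {A,B,C,D,E,F,G}
Edges rejected before the tree was complete: 1.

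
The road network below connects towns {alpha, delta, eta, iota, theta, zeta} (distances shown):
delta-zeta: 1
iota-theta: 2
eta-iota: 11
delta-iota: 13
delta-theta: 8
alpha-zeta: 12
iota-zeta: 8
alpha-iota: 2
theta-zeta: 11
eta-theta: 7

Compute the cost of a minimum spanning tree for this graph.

Prim's algorithm from iota:
Step 1: frontier [alpha-iota 2, iota-theta 2, iota-zeta 8, eta-iota 11, delta-iota 13] → take alpha-iota (2); add alpha.
Step 2: frontier [alpha-zeta 12, iota-theta 2, iota-zeta 8, eta-iota 11, delta-iota 13] → take iota-theta (2); add theta.
Step 3: frontier [alpha-zeta 12, iota-zeta 8, eta-iota 11, delta-iota 13, eta-theta 7, delta-theta 8, theta-zeta 11] → take eta-theta (7); add eta.
Step 4: frontier [alpha-zeta 12, iota-zeta 8, delta-iota 13, delta-theta 8, theta-zeta 11] → take delta-theta (8); add delta.
Step 5: frontier [alpha-zeta 12, delta-zeta 1, iota-zeta 8, theta-zeta 11] → take delta-zeta (1); add zeta.
MST edges: alpha-iota, iota-theta, eta-theta, delta-theta, delta-zeta; total weight 2+2+7+8+1 = 20.

20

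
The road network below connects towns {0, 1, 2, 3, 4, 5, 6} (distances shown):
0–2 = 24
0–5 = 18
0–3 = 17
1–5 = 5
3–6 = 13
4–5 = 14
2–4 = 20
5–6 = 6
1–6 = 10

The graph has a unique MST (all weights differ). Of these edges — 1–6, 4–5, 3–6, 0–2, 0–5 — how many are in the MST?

Kruskal's algorithm — process edges by increasing weight (ties by edge label):
1–5 (5): add. Components now {0} {1,5} {2} {3} {4} {6}
5–6 (6): add. Components now {0} {1,5,6} {2} {3} {4}
1–6 (10): skip — 1 and 6 already connected.
3–6 (13): add. Components now {0} {1,3,5,6} {2} {4}
4–5 (14): add. Components now {0} {1,3,4,5,6} {2}
0–3 (17): add. Components now {0,1,3,4,5,6} {2}
0–5 (18): skip — 0 and 5 already connected.
2–4 (20): add. Components now {0,1,2,3,4,5,6}
MST edge set: {1–5, 5–6, 3–6, 4–5, 0–3, 2–4}.
Of the listed edges, {4–5, 3–6} are in the MST → 2.

2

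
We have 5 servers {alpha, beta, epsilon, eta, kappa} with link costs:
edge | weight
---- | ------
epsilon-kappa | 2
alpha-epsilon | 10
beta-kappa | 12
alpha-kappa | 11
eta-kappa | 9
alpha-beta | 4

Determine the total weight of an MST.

25

Kruskal: consider edges lightest-first.
epsilon-kappa (2): add — endpoints in different components.
alpha-beta (4): add — endpoints in different components.
eta-kappa (9): add — endpoints in different components.
alpha-epsilon (10): add — endpoints in different components.
MST edges: epsilon-kappa, alpha-beta, eta-kappa, alpha-epsilon; total weight 2+4+9+10 = 25.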